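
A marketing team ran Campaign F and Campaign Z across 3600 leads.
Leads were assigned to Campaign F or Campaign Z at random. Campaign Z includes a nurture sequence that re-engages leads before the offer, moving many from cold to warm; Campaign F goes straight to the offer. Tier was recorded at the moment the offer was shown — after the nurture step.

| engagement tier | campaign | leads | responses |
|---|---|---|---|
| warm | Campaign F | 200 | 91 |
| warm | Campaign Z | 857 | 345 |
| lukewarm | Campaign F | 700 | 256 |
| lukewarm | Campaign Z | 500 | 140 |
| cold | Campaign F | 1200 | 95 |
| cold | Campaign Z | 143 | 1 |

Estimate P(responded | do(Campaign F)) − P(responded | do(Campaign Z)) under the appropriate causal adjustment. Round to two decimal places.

Because the campaign influences engagement tier, engagement tier is a post-treatment mediator, not a confounder. Stratifying on it would bias the estimate; the causal effect is the crude pooled difference.
The causal difference is the pooled difference: 0.210 − 0.324 = -0.114.

-0.11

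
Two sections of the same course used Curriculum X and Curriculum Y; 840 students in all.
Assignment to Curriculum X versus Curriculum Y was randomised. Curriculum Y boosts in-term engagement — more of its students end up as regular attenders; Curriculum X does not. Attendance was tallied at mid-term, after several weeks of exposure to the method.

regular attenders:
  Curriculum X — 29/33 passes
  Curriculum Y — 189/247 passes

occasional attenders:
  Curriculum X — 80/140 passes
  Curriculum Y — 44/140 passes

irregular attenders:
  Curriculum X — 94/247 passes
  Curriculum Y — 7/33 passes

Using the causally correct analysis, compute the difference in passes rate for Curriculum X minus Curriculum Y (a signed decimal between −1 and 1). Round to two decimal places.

-0.09

Mid-term attendance is downstream of the teaching method. One should not condition on a consequence of treatment, so the overall rates are the right comparison.
The causal difference is the pooled difference: 0.483 − 0.571 = -0.088.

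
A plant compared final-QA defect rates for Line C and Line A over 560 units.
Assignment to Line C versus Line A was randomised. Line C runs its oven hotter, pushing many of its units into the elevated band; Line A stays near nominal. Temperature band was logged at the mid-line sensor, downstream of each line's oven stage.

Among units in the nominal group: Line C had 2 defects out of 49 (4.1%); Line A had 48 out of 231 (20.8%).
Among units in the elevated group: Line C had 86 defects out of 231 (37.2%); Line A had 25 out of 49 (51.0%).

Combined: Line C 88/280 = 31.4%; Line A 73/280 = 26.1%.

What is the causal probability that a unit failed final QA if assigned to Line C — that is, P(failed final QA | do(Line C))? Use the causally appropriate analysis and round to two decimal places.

0.31

In-process temperature band lies on the pathway line → in-process temperature band → outcome, so adjusting for it blocks the indirect effect. For the total causal effect of line, use the unadjusted pooled rates.
So P(outcome | do(Line C)) is just the pooled rate for Line C: 88/280 = 0.314.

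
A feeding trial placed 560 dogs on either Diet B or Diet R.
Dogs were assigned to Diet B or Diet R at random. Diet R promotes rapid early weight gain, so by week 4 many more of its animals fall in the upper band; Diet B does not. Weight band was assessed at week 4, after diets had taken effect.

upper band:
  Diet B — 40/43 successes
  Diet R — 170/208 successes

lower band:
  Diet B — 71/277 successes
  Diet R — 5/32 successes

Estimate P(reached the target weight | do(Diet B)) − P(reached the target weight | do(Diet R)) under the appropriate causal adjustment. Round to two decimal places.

-0.38

Week-4 weight band is downstream of the diet. One should not condition on a consequence of treatment, so the overall rates are the right comparison.
The causal difference is the pooled difference: 0.347 − 0.729 = -0.382.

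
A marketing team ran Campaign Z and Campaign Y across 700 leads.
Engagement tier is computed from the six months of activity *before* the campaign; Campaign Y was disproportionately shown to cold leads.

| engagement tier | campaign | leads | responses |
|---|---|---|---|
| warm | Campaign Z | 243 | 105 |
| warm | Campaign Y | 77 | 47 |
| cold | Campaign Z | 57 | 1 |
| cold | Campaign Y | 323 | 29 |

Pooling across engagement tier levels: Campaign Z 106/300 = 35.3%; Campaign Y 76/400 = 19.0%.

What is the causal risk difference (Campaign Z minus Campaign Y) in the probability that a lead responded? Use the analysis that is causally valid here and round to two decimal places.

The engagement tier-specific comparison favours Campaign Y throughout, but the pooled figures favour Campaign Z. The question is whether to condition on engagement tier.
Here engagement tier is a common cause — it drives both which campaign a case falls under and the outcome. The crude comparison mixes populations; the stratum-specific rates are the causally relevant ones.
Adjusting over the population distribution of engagement tier: 0.457·(0.432−0.610) + 0.543·(0.018−0.090) = -0.121.

-0.12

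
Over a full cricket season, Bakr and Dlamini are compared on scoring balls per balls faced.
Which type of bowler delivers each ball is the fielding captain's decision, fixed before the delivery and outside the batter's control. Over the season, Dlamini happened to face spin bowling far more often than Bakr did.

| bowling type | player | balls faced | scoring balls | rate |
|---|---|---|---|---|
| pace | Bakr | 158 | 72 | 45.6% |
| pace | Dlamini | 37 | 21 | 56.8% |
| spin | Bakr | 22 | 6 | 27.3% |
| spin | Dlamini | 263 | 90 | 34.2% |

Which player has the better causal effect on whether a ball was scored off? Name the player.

The stratified and pooled comparisons disagree (Dlamini wins within each bowling type; Bakr wins overall), so the answer turns on the causal role of bowling type.
Here bowling type is a common cause — it drives both which player a case falls under and the outcome. The crude comparison mixes populations; the stratum-specific rates are the causally relevant ones.
Within each level — pace: 45.6% vs 56.8%; spin: 27.3% vs 34.2% — Dlamini is higher every time.

Dlamini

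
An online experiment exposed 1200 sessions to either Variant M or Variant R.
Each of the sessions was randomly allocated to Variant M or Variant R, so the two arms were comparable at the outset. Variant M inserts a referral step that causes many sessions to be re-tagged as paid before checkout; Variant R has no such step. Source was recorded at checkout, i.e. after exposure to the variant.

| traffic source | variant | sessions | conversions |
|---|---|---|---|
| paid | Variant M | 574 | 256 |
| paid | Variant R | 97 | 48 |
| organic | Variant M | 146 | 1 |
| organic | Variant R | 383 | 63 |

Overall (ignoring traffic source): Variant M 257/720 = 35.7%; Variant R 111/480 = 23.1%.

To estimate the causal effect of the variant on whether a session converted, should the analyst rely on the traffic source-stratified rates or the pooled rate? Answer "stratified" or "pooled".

The traffic source-specific comparison favours Variant R throughout, but the pooled figures favour Variant M. The question is whether to condition on traffic source.
Stratifying would compare variants among sessions the variants themselves sorted into traffic source groups — a form of selection on an intermediate. The unconditioned pooled rates give the total causal effect.
Pooled: Variant M 35.7% vs Variant R 23.1%; Variant M is higher overall.

pooled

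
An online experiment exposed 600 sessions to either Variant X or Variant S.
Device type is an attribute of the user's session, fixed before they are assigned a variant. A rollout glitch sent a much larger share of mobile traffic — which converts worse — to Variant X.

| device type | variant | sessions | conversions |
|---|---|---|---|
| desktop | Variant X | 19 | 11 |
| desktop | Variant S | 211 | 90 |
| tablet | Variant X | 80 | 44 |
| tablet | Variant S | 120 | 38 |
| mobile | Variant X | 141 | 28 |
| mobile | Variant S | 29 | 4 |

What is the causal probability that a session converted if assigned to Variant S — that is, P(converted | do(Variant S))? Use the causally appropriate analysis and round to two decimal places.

0.31

Since device type is a pre-existing factor (not a product of the variant) and it affects the outcome on its own, it is a confounder. The stratified rates, not the pooled rate, identify the causal effect.
Standardising Variant S to the population device type mix: 0.383·90/211 + 0.333·38/120 + 0.283·4/29 = 0.308.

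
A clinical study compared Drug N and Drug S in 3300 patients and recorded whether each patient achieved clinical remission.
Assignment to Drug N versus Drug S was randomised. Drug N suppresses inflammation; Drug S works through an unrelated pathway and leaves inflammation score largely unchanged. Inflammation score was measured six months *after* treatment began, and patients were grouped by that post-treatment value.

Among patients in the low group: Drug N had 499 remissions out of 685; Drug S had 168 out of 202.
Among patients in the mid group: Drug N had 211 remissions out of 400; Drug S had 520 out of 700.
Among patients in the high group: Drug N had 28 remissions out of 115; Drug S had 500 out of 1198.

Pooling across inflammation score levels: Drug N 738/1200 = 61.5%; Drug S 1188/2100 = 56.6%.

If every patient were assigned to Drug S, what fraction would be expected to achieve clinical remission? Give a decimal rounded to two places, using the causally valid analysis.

0.57

The stratified and pooled comparisons disagree (Drug S wins within each inflammation score; Drug N wins overall), so the answer turns on the causal role of inflammation score.
Inflammation score here is a post-treatment variable shaped by the drug; conditioning on it would introduce bias rather than remove it. The overall comparison is the causal one.
So P(outcome | do(Drug S)) is just the pooled rate for Drug S: 1188/2100 = 0.566.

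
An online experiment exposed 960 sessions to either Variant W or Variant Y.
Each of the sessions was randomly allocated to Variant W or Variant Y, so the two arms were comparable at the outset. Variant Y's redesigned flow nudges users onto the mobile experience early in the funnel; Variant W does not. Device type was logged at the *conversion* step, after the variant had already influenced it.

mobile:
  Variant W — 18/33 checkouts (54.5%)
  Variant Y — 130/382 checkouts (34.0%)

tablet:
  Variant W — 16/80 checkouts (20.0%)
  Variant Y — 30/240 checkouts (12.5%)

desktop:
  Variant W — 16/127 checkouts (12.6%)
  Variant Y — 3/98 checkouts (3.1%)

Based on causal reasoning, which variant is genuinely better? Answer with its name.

Because the variant influences device type, device type is a post-treatment mediator, not a confounder. Stratifying on it would bias the estimate; the causal effect is the crude pooled difference.
Pooled: Variant W 20.8% vs Variant Y 22.6%; Variant Y is higher overall.

Variant Y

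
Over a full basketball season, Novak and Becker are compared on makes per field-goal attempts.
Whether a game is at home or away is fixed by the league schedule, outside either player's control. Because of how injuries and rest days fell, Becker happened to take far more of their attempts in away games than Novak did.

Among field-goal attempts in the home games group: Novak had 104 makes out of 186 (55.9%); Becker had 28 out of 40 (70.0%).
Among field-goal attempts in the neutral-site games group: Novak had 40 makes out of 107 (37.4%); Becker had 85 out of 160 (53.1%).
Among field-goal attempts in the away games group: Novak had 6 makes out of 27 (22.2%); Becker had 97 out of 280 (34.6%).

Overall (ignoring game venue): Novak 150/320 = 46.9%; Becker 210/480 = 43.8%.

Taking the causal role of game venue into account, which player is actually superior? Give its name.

Game venue satisfies the back-door criterion: it is not a descendant of the player, and it blocks the spurious path from player to outcome. Adjusting for it (i.e., using the within-game venue rates) gives the causal effect.
Within each level — home games: 55.9% vs 70.0%; neutral-site games: 37.4% vs 53.1%; away games: 22.2% vs 34.6% — Becker is higher every time.

Becker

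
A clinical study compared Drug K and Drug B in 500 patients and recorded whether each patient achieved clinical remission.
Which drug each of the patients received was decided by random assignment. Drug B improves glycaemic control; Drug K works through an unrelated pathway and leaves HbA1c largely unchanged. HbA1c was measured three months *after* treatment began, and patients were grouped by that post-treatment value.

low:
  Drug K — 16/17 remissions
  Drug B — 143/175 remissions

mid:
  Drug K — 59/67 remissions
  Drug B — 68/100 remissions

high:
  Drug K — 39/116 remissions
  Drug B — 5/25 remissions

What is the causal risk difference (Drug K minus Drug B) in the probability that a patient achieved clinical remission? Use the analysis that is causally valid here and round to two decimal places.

-0.15

HbA1c is recorded after the drug and is itself shifted by it — it sits on the causal path from drug to outcome. Conditioning on a mediator would strip out part of the effect we want; the pooled comparison gives the total causal effect.
The causal difference is the pooled difference: 0.570 − 0.720 = -0.150.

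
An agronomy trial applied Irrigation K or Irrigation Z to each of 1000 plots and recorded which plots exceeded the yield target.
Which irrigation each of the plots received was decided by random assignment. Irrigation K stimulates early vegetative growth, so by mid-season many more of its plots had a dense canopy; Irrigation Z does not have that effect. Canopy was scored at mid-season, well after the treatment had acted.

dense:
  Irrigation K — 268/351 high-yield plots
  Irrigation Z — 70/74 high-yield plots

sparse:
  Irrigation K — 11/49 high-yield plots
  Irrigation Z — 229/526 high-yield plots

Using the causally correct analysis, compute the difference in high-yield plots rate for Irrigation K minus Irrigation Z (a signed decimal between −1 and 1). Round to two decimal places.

+0.20

Mid-season canopy is downstream of the irrigation. One should not condition on a consequence of treatment, so the overall rates are the right comparison.
The causal difference is the pooled difference: 0.698 − 0.498 = +0.199.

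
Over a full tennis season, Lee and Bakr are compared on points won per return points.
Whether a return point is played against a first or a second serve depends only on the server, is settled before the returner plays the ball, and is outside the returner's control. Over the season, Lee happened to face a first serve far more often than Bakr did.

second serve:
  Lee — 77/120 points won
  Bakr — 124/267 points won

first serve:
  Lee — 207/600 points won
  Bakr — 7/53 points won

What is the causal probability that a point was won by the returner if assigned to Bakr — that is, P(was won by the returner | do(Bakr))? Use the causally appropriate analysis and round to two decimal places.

0.26

The serve type-specific comparison favours Lee throughout, but the pooled figures favour Bakr. The question is whether to condition on serve type.
Since serve type is a pre-existing factor (not a product of the player) and it affects the outcome on its own, it is a confounder. The stratified rates, not the pooled rate, identify the causal effect.
Standardising Bakr to the population serve type mix: 0.372·124/267 + 0.628·7/53 = 0.256.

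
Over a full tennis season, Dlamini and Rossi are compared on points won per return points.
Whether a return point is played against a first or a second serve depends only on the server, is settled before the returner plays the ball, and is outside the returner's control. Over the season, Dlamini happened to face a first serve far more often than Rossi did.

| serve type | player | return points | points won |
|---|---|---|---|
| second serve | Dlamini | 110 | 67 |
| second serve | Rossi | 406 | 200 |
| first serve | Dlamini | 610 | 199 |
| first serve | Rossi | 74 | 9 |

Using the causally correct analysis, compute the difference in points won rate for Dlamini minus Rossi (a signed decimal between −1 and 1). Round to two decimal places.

+0.17

Dlamini is higher inside every serve type stratum but Rossi is higher in aggregate. Whether to stratify depends on how serve type relates to the player.
Serve type satisfies the back-door criterion: it is not a descendant of the player, and it blocks the spurious path from player to outcome. Adjusting for it (i.e., using the within-serve type rates) gives the causal effect.
Adjusting over the population distribution of serve type: 0.430·(0.609−0.493) + 0.570·(0.326−0.122) = +0.167.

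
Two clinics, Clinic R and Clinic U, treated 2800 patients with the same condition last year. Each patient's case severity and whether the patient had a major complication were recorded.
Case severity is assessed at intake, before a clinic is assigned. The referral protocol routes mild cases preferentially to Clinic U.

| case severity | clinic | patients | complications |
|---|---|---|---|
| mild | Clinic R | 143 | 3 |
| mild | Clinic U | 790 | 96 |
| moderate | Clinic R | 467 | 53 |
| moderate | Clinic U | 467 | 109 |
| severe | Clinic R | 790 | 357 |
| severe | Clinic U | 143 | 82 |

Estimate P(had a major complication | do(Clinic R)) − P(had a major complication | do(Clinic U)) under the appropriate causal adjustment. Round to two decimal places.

Since case severity is a pre-existing factor (not a product of the clinic) and it affects the outcome on its own, it is a confounder. The stratified rates, not the pooled rate, identify the causal effect.
Adjusting over the population distribution of case severity: 0.333·(0.021−0.122) + 0.334·(0.113−0.233) + 0.333·(0.452−0.573) = -0.114.

-0.11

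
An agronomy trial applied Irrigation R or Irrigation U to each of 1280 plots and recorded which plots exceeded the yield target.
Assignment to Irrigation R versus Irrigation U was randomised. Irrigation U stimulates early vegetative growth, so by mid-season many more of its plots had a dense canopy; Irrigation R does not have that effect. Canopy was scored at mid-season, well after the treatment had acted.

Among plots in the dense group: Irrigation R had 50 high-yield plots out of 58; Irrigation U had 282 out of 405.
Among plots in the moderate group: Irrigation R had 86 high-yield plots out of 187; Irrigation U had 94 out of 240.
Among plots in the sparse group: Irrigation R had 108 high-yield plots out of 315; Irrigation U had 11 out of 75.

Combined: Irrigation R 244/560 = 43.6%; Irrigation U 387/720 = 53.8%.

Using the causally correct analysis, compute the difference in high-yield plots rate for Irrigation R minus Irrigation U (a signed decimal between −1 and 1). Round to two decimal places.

-0.10

The mid-season canopy-specific comparison favours Irrigation R throughout, but the pooled figures favour Irrigation U. The question is whether to condition on mid-season canopy.
Mid-season canopy lies on the pathway irrigation → mid-season canopy → outcome, so adjusting for it blocks the indirect effect. For the total causal effect of irrigation, use the unadjusted pooled rates.
The causal difference is the pooled difference: 0.436 − 0.537 = -0.102.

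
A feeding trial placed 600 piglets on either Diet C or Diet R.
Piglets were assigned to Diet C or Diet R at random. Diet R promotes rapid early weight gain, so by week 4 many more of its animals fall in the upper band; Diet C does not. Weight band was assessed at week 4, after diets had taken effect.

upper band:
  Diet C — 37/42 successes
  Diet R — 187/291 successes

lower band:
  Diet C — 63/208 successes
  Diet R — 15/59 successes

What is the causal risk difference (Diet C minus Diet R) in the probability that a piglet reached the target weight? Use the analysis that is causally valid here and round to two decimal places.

-0.18

The week-4 weight band-specific comparison favours Diet C throughout, but the pooled figures favour Diet R. The question is whether to condition on week-4 weight band.
Week-4 weight band here is a post-treatment variable shaped by the diet; conditioning on it would introduce bias rather than remove it. The overall comparison is the causal one.
The causal difference is the pooled difference: 0.400 − 0.577 = -0.177.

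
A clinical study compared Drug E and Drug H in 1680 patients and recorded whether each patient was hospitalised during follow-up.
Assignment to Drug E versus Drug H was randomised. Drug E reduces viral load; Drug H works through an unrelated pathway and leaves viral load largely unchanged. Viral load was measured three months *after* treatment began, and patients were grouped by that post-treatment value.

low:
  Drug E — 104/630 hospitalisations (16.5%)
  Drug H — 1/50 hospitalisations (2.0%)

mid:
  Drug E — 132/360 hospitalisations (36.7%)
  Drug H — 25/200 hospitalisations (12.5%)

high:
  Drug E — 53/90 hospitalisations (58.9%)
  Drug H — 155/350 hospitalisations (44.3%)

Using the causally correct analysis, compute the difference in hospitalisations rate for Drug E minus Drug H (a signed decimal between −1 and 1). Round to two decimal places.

Stratifying would compare drugs among patients the drugs themselves sorted into viral load groups — a form of selection on an intermediate. The unconditioned pooled rates give the total causal effect.
The causal difference is the pooled difference: 0.268 − 0.302 = -0.034.

-0.03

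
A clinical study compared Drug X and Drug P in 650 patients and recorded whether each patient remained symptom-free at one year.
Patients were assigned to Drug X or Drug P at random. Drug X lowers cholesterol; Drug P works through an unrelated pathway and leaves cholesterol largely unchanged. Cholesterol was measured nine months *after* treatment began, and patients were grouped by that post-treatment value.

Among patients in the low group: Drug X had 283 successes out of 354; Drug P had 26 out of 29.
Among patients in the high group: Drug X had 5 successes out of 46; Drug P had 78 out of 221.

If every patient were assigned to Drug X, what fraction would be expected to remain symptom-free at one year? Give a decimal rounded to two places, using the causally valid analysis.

The stratified and pooled comparisons disagree (Drug P wins within each cholesterol; Drug X wins overall), so the answer turns on the causal role of cholesterol.
Cholesterol here is a post-treatment variable shaped by the drug; conditioning on it would introduce bias rather than remove it. The overall comparison is the causal one.
So P(outcome | do(Drug X)) is just the pooled rate for Drug X: 288/400 = 0.720.

0.72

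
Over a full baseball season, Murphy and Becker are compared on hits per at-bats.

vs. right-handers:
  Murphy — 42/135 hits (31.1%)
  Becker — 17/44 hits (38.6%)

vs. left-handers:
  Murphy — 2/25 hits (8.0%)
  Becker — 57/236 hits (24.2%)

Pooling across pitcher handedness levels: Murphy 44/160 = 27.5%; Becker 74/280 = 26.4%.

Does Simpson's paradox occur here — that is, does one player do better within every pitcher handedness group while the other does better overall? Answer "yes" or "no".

yes

Within each pitcher handedness level (vs. right-handers 31.1% vs 38.6%; vs. left-handers 8.0% vs 24.2%), Becker has the higher rate every time. Pooled: 27.5% vs 26.4% — Murphy has the higher rate overall. The two comparisons disagree.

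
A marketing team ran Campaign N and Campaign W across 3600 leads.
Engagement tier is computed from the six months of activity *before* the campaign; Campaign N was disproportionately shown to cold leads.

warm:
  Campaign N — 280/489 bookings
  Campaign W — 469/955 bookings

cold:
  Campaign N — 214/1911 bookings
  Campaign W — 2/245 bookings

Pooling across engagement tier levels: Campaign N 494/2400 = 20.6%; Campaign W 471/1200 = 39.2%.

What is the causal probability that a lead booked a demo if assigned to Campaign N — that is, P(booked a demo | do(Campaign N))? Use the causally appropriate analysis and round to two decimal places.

Within every engagement tier level Campaign N has the higher rate, yet pooled Campaign W does — Simpson's reversal.
Nothing the campaign does changes engagement tier; the imbalance is an allocation artefact. With engagement tier also predicting the outcome, the pooled figure is confounded, and the within-stratum comparison is the causal one.
Standardising Campaign N to the population engagement tier mix: 0.401·280/489 + 0.599·214/1911 = 0.297.

0.30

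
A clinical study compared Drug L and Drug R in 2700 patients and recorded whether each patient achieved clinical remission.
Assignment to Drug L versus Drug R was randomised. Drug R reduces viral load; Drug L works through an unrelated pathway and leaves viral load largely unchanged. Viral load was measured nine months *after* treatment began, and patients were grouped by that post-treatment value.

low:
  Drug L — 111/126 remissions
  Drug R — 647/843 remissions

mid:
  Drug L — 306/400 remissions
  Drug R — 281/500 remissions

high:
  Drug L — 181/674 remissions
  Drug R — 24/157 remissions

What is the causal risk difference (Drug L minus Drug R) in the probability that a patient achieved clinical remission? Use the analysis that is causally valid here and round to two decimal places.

Within every viral load level Drug L has the higher rate, yet pooled Drug R does — Simpson's reversal.
Stratifying would compare drugs among patients the drugs themselves sorted into viral load groups — a form of selection on an intermediate. The unconditioned pooled rates give the total causal effect.
The causal difference is the pooled difference: 0.498 − 0.635 = -0.136.

-0.14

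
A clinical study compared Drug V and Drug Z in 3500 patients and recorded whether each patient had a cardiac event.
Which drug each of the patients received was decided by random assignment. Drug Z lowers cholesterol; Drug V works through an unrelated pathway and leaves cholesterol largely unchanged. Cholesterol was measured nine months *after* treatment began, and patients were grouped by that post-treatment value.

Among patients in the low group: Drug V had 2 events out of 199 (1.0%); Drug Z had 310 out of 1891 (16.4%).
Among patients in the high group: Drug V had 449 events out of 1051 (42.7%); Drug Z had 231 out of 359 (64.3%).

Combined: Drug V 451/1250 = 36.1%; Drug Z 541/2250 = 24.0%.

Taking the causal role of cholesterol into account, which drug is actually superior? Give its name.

Drug Z

Stratifying would compare drugs among patients the drugs themselves sorted into cholesterol groups — a form of selection on an intermediate. The unconditioned pooled rates give the total causal effect.
Pooled: Drug V 36.1% vs Drug Z 24.0%; Drug Z is lower overall.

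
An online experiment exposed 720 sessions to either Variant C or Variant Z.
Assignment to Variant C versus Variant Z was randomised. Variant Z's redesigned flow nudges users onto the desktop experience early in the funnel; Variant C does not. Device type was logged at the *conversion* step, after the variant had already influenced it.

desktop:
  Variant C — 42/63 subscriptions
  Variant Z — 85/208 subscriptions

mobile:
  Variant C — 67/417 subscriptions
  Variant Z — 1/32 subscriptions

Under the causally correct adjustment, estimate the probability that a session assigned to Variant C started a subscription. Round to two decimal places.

0.23

Device type here is a post-treatment variable shaped by the variant; conditioning on it would introduce bias rather than remove it. The overall comparison is the causal one.
So P(outcome | do(Variant C)) is just the pooled rate for Variant C: 109/480 = 0.227.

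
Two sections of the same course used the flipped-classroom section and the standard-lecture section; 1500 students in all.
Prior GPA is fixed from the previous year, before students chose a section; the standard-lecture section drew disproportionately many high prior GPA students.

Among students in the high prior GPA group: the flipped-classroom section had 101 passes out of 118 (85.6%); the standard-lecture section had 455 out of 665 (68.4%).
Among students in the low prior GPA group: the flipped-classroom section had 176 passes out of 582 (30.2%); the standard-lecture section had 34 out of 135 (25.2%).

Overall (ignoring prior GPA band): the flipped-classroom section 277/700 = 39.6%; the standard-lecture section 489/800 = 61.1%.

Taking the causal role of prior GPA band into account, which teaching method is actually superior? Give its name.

the flipped-classroom section

The prior GPA band-specific comparison favours the flipped-classroom section throughout, but the pooled figures favour the standard-lecture section. The question is whether to condition on prior GPA band.
The imbalance in prior GPA band arose from how students were allocated, not from anything the teaching method did; and prior GPA band independently affects the outcome. The pooled gap is confounded — condition on prior GPA band.
Within each level — high prior GPA: 85.6% vs 68.4%; low prior GPA: 30.2% vs 25.2% — the flipped-classroom section is higher every time.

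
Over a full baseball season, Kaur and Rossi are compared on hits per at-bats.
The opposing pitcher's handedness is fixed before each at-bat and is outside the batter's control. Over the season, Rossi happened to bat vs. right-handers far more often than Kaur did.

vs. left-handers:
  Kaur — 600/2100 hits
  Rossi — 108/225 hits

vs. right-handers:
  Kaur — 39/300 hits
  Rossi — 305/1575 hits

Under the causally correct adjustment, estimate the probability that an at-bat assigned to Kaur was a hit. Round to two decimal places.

0.22

The stratified and pooled comparisons disagree (Rossi wins within each pitcher handedness; Kaur wins overall), so the answer turns on the causal role of pitcher handedness.
Nothing the player does changes pitcher handedness; the imbalance is an allocation artefact. With pitcher handedness also predicting the outcome, the pooled figure is confounded, and the within-stratum comparison is the causal one.
Standardising Kaur to the population pitcher handedness mix: 0.554·600/2100 + 0.446·39/300 = 0.216.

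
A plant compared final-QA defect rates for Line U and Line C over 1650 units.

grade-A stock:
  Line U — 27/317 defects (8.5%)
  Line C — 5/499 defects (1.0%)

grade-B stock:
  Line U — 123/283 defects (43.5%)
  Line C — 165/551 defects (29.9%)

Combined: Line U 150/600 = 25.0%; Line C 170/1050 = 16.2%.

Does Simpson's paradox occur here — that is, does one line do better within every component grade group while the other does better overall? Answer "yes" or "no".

no

Within each component grade level (grade-A stock 8.5% vs 1.0%; grade-B stock 43.5% vs 29.9%), Line C has the lower rate every time. Pooled: 25.0% vs 16.2% — Line C has the lower rate overall. They agree.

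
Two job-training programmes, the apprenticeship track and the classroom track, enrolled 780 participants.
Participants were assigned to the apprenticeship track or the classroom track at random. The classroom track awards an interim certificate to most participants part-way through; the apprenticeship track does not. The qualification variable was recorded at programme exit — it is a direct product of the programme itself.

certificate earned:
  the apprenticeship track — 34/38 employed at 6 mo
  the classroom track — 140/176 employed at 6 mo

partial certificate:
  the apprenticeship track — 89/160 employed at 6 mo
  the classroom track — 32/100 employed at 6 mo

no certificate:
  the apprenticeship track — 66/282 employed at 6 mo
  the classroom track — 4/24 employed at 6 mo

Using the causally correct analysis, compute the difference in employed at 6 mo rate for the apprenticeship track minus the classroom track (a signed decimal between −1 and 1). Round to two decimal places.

-0.19

The distribution of qualification attained during the programme is itself part of what the programme does — it is an intermediate outcome. Holding it fixed would remove that part of the effect; the total effect is the pooled difference.
The causal difference is the pooled difference: 0.394 − 0.587 = -0.193.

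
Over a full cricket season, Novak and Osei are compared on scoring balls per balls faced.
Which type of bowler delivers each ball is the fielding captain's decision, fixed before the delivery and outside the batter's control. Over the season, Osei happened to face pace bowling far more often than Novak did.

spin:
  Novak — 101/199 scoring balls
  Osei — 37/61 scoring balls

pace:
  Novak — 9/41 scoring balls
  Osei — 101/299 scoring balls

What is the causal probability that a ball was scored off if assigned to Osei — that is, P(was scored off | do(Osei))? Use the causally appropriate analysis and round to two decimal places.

0.45

Osei is higher inside every bowling type stratum but Novak is higher in aggregate. Whether to stratify depends on how bowling type relates to the player.
Bowling type is set before the player has any effect — it is not caused by the player — and it independently drives the outcome. That makes it a confounder, so the causal comparison is within bowling type levels.
Standardising Osei to the population bowling type mix: 0.433·37/61 + 0.567·101/299 = 0.454.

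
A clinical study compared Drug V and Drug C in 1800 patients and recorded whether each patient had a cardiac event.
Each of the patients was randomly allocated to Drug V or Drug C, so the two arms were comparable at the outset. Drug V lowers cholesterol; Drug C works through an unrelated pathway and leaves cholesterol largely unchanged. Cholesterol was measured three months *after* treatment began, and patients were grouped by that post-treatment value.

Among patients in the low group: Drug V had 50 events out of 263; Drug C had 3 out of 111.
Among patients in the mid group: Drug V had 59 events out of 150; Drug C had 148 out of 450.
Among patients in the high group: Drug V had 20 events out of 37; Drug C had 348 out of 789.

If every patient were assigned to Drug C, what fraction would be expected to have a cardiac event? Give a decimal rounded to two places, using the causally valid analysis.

Within every cholesterol level Drug C has the lower rate, yet pooled Drug V does — Simpson's reversal.
Cholesterol lies on the pathway drug → cholesterol → outcome, so adjusting for it blocks the indirect effect. For the total causal effect of drug, use the unadjusted pooled rates.
So P(outcome | do(Drug C)) is just the pooled rate for Drug C: 499/1350 = 0.370.

0.37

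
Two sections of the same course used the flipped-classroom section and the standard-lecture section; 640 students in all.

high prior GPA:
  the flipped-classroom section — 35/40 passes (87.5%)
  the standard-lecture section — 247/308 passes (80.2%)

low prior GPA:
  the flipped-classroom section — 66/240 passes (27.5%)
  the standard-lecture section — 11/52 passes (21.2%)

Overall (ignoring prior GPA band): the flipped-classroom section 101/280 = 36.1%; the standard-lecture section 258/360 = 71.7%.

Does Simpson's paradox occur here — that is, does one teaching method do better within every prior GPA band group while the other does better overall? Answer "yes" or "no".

yes

Within each prior GPA band level (high prior GPA 87.5% vs 80.2%; low prior GPA 27.5% vs 21.2%), the flipped-classroom section has the higher rate every time. Pooled: 36.1% vs 71.7% — the standard-lecture section has the higher rate overall. The two comparisons disagree.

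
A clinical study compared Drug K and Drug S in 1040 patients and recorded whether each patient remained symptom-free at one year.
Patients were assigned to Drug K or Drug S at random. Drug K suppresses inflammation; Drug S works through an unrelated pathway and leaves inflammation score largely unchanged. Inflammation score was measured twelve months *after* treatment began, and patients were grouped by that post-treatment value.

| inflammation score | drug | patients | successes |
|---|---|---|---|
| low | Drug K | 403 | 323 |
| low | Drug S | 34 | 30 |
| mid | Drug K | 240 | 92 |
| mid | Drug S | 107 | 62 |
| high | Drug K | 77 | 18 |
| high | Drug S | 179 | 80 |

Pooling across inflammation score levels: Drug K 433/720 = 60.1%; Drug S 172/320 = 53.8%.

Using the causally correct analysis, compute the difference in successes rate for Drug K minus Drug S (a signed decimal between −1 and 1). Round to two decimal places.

Because the drug influences inflammation score, inflammation score is a post-treatment mediator, not a confounder. Stratifying on it would bias the estimate; the causal effect is the crude pooled difference.
The causal difference is the pooled difference: 0.601 − 0.537 = +0.064.

+0.06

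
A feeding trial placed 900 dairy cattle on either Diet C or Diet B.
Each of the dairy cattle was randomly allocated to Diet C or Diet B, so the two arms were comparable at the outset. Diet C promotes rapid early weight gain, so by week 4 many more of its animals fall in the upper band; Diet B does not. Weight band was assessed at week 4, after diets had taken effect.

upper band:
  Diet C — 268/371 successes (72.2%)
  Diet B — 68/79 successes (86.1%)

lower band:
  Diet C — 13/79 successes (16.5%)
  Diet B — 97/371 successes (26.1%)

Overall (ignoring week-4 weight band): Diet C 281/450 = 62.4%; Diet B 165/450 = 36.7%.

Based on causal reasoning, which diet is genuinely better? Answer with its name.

Diet B is higher inside every week-4 weight band stratum but Diet C is higher in aggregate. Whether to stratify depends on how week-4 weight band relates to the diet.
Week-4 weight band here is a post-treatment variable shaped by the diet; conditioning on it would introduce bias rather than remove it. The overall comparison is the causal one.
Pooled: Diet C 62.4% vs Diet B 36.7%; Diet C is higher overall.

Diet C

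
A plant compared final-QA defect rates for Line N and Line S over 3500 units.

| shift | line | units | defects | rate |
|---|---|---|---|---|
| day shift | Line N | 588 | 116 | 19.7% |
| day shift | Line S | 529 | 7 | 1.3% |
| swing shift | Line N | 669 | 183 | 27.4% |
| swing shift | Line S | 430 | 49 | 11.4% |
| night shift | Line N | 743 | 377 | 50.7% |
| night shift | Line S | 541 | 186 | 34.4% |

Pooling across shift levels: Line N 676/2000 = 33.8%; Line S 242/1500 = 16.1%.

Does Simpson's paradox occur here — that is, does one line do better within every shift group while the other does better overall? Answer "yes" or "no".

no

Within each shift level (day shift 19.7% vs 1.3%; swing shift 27.4% vs 11.4%; night shift 50.7% vs 34.4%), Line S has the lower rate every time. Pooled: 33.8% vs 16.1% — Line S has the lower rate overall. They agree.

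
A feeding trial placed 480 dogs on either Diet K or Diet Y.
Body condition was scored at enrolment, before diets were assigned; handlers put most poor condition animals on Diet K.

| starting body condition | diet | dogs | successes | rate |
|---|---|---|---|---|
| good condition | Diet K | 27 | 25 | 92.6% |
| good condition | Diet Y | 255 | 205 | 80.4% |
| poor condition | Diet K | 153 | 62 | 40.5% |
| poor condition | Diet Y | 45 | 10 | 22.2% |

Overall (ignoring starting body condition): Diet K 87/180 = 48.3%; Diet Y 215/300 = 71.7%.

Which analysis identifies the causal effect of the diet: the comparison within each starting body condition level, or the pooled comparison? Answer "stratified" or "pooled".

The stratified and pooled comparisons disagree (Diet K wins within each starting body condition; Diet Y wins overall), so the answer turns on the causal role of starting body condition.
Starting body condition differs across diets for reasons unrelated to any effect of the diet itself, and it separately predicts the outcome — a classic confounder. We must compare within starting body condition levels.
Within each level — good condition: 92.6% vs 80.4%; poor condition: 40.5% vs 22.2% — Diet K is higher every time.

stratified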